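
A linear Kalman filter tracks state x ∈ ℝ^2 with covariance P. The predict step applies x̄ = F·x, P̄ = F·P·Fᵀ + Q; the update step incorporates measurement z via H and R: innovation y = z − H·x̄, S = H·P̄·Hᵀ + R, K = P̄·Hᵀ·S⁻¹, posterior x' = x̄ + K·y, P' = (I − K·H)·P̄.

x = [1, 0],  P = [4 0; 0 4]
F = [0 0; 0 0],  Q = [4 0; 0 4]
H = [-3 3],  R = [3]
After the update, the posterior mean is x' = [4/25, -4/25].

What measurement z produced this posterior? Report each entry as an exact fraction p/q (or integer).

x̄ = F·x = [0, 0]
P̄ = F·P·Fᵀ + Q = [4 0; 0 4]
S = H·P̄·Hᵀ + R = [75]
K = P̄·Hᵀ·S⁻¹ = [-4/25; 4/25]
x' − x̄ = [4/25, -4/25] = K·y
y = (KᵀK)⁻¹·Kᵀ·(x' − x̄) = [-1]
z = y + H·x̄ = [-1] + [0] = [-1]

z = [-1]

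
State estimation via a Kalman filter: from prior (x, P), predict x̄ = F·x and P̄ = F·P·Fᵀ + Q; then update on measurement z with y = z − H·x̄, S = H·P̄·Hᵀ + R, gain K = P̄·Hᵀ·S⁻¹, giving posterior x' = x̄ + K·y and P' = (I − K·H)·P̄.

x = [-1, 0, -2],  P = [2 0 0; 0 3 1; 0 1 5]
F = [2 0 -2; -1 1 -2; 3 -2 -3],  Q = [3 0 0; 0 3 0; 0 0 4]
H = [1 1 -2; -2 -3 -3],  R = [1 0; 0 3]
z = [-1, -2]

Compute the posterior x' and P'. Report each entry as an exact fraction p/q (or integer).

x̄ = F·x = [2, 5, 3]
P̄ = F·P·Fᵀ + Q = [31 14 46; 14 24 19; 46 19 91]
y = z − H·x̄ = [-2, 26]
S = H·P̄·Hᵀ + R = [188 445; 445 2224]
K = P̄·Hᵀ·S⁻¹ = [3162/220087 -24581/220087; 69865/220087 -29516/220087; -72418/220087 -27271/220087]
x' = x̄ + K·y = [-205256/220087, 193289/220087, 96051/220087]
P' = (I − K·H)·P̄ = [1022709/220087 -777999/220087 120774/220087; -777999/220087 648076/220087 -99894/220087; 120774/220087 -99894/220087 46649/220087]

x' = [-205256/220087, 193289/220087, 96051/220087]
P' = [1022709/220087 -777999/220087 120774/220087; -777999/220087 648076/220087 -99894/220087; 120774/220087 -99894/220087 46649/220087]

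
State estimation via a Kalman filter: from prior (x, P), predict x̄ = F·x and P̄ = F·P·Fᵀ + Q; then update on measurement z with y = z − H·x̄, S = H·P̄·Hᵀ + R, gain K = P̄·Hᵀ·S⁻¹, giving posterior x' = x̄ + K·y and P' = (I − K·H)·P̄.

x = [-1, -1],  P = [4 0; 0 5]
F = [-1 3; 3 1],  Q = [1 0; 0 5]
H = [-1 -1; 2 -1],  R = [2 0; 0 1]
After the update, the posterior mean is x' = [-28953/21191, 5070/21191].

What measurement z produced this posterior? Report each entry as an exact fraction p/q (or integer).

z = [1, -3]

x̄ = F·x = [-2, -4]
P̄ = F·P·Fᵀ + Q = [50 3; 3 46]
S = H·P̄·Hᵀ + R = [104 -57; -57 235]
K = P̄·Hᵀ·S⁻¹ = [-6926/21191 7067/21191; -13795/21191 -6953/21191]
x' − x̄ = [13429/21191, 89834/21191] = K·y
y = (KᵀK)⁻¹·Kᵀ·(x' − x̄) = [-5, -3]
z = y + H·x̄ = [-5, -3] + [6, 0] = [1, -3]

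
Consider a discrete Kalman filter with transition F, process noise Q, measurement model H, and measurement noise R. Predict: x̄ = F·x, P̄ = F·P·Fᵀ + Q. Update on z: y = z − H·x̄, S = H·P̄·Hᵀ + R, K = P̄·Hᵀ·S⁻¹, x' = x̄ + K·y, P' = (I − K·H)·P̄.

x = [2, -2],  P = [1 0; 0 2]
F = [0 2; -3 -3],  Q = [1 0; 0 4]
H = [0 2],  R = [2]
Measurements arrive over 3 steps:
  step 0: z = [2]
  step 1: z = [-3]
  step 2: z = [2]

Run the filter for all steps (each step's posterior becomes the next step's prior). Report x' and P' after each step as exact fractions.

step 0: x̄ = F·x = [-4, 0]
step 0: P̄ = F·P·Fᵀ + Q = [9 -12; -12 31]
step 0: y = z − H·x̄ = [2]
step 0: S = H·P̄·Hᵀ + R = [126]
step 0: K = P̄·Hᵀ·S⁻¹ = [-4/21; 31/63]
step 0: x' = x̄ + K·y = [-92/21, 62/63]
step 0: P' = (I − K·H)·P̄ = [31/7 -4/21; -4/21 31/63]
step 1: x̄ = F·x = [124/63, 214/21]
step 1: P̄ = F·P·Fᵀ + Q = [187/63 -38/21; -38/21 314/7]
step 1: y = z − H·x̄ = [-491/21]
step 1: S = H·P̄·Hᵀ + R = [1270/7]
step 1: K = P̄·Hᵀ·S⁻¹ = [-38/1905; 314/635]
step 1: x' = x̄ + K·y = [1546/635, -2612/1905]
step 1: P' = (I − K·H)·P̄ = [1839/635 -38/1905; -38/1905 314/635]
step 2: x̄ = F·x = [-5224/1905, -2026/635]
step 2: P̄ = F·P·Fᵀ + Q = [1891/635 -1808/635; -1808/635 21689/635]
step 2: y = z − H·x̄ = [5322/635]
step 2: S = H·P̄·Hᵀ + R = [88026/635]
step 2: K = P̄·Hᵀ·S⁻¹ = [-1808/44013; 21689/44013]
step 2: x' = x̄ + K·y = [-135848/44013, 13784/14671]
step 2: P' = (I − K·H)·P̄ = [120773/44013 -1808/44013; -1808/44013 21689/44013]

step 0: x' = [-92/21, 62/63], P' = [31/7 -4/21; -4/21 31/63]
step 1: x' = [1546/635, -2612/1905], P' = [1839/635 -38/1905; -38/1905 314/635]
step 2: x' = [-135848/44013, 13784/14671], P' = [120773/44013 -1808/44013; -1808/44013 21689/44013]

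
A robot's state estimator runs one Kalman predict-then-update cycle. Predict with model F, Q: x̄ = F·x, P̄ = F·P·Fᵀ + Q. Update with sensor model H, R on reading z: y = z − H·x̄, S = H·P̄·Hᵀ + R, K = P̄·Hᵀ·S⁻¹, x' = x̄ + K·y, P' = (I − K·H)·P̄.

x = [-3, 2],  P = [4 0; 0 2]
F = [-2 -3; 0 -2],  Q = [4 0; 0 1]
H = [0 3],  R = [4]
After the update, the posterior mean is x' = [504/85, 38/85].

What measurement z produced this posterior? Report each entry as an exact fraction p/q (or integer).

z = [2]

x̄ = F·x = [0, -4]
P̄ = F·P·Fᵀ + Q = [38 12; 12 9]
S = H·P̄·Hᵀ + R = [85]
K = P̄·Hᵀ·S⁻¹ = [36/85; 27/85]
x' − x̄ = [504/85, 378/85] = K·y
y = (KᵀK)⁻¹·Kᵀ·(x' − x̄) = [14]
z = y + H·x̄ = [14] + [-12] = [2]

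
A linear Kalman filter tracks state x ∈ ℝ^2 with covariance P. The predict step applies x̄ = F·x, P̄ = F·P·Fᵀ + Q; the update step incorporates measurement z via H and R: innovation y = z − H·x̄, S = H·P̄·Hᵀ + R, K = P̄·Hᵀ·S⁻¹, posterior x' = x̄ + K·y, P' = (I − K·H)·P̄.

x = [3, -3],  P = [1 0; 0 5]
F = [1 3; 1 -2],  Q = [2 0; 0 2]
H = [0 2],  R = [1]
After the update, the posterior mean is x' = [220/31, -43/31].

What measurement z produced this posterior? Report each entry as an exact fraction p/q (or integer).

x̄ = F·x = [-6, 9]
P̄ = F·P·Fᵀ + Q = [48 -29; -29 23]
S = H·P̄·Hᵀ + R = [93]
K = P̄·Hᵀ·S⁻¹ = [-58/93; 46/93]
x' − x̄ = [406/31, -322/31] = K·y
y = (KᵀK)⁻¹·Kᵀ·(x' − x̄) = [-21]
z = y + H·x̄ = [-21] + [18] = [-3]

z = [-3]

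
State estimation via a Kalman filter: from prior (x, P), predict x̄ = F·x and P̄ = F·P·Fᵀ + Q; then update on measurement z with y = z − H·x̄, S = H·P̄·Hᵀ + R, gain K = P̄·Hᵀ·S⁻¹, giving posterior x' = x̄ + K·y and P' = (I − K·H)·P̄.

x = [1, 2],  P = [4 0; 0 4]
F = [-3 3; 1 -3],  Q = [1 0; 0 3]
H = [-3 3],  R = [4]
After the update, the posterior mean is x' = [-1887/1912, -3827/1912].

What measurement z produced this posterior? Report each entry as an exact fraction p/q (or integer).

z = [-3]

x̄ = F·x = [3, -5]
P̄ = F·P·Fᵀ + Q = [73 -48; -48 43]
S = H·P̄·Hᵀ + R = [1912]
K = P̄·Hᵀ·S⁻¹ = [-363/1912; 273/1912]
x' − x̄ = [-7623/1912, 5733/1912] = K·y
y = (KᵀK)⁻¹·Kᵀ·(x' − x̄) = [21]
z = y + H·x̄ = [21] + [-24] = [-3]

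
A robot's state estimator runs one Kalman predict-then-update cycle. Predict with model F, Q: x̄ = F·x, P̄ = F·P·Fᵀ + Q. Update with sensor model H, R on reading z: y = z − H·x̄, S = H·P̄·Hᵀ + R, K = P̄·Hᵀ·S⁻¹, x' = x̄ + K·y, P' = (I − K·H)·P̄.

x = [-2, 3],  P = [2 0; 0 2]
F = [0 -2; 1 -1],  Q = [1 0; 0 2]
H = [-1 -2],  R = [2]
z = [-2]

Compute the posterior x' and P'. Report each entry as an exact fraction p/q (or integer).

x' = [0, 11/17]
P' = [10/3 -4/3; -4/3 50/51]

x̄ = F·x = [-6, -5]
P̄ = F·P·Fᵀ + Q = [9 4; 4 6]
y = z − H·x̄ = [-18]
S = H·P̄·Hᵀ + R = [51]
K = P̄·Hᵀ·S⁻¹ = [-1/3; -16/51]
x' = x̄ + K·y = [0, 11/17]
P' = (I − K·H)·P̄ = [10/3 -4/3; -4/3 50/51]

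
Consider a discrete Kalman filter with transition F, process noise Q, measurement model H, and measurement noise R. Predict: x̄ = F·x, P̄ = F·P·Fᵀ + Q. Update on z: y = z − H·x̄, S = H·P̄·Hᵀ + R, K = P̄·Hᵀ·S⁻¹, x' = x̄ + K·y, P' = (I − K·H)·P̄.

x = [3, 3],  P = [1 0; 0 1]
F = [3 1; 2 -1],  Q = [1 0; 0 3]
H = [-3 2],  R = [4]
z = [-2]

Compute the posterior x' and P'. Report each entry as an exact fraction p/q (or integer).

x̄ = F·x = [12, 3]
P̄ = F·P·Fᵀ + Q = [11 5; 5 8]
y = z − H·x̄ = [28]
S = H·P̄·Hᵀ + R = [75]
K = P̄·Hᵀ·S⁻¹ = [-23/75; 1/75]
x' = x̄ + K·y = [256/75, 253/75]
P' = (I − K·H)·P̄ = [296/75 398/75; 398/75 599/75]

x' = [256/75, 253/75]
P' = [296/75 398/75; 398/75 599/75]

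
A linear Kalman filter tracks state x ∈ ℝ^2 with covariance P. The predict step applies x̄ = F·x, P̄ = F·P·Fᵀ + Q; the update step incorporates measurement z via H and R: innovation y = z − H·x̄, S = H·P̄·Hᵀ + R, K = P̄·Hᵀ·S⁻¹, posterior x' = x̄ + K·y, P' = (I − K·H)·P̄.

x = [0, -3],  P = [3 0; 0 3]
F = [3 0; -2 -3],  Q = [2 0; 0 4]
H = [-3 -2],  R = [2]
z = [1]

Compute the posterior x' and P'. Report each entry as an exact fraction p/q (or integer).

x̄ = F·x = [0, 9]
P̄ = F·P·Fᵀ + Q = [29 -18; -18 43]
y = z − H·x̄ = [19]
S = H·P̄·Hᵀ + R = [219]
K = P̄·Hᵀ·S⁻¹ = [-17/73; -32/219]
x' = x̄ + K·y = [-323/73, 1363/219]
P' = (I − K·H)·P̄ = [1250/73 -1858/73; -1858/73 8393/219]

x' = [-323/73, 1363/219]
P' = [1250/73 -1858/73; -1858/73 8393/219]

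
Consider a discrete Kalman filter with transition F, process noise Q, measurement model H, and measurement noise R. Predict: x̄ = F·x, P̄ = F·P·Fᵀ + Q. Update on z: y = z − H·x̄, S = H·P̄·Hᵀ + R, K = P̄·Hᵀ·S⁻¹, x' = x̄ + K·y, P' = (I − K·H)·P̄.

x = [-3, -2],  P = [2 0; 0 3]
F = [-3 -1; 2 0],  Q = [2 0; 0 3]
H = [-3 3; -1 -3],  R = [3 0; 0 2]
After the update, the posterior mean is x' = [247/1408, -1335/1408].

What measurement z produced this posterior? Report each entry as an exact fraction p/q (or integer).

x̄ = F·x = [11, -6]
P̄ = F·P·Fᵀ + Q = [23 -12; -12 11]
S = H·P̄·Hᵀ + R = [525 -102; -102 52]
K = P̄·Hᵀ·S⁻¹ = [-689/2816 -1295/5632; 241/2816 -1329/5632]
x' − x̄ = [-15241/1408, 7113/1408] = K·y
y = (KᵀK)⁻¹·Kᵀ·(x' − x̄) = [48, -4]
z = y + H·x̄ = [48, -4] + [-51, 7] = [-3, 3]

z = [-3, 3]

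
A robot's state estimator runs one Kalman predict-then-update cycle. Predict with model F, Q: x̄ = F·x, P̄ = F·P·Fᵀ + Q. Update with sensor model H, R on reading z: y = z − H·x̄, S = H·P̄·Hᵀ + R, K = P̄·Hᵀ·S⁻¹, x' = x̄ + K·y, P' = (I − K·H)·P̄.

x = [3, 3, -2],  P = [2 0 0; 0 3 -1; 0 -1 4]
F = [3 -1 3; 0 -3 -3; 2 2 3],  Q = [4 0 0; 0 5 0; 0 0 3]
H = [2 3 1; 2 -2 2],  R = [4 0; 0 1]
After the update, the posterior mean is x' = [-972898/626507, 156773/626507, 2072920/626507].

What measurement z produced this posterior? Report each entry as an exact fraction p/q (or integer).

x̄ = F·x = [0, -3, 6]
P̄ = F·P·Fᵀ + Q = [67 -21 39; -21 50 -39; 39 -39 47]
S = H·P̄·Hᵀ + R = [439 98; 98 1449]
K = P̄·Hᵀ·S⁻¹ = [19214/89501 100726/626507; 17363/89501 -103342/626507; -1844/89501 108966/626507]
x' − x̄ = [-972898/626507, 2036294/626507, -1686122/626507] = K·y
y = (KᵀK)⁻¹·Kᵀ·(x' − x̄) = [4, -15]
z = y + H·x̄ = [4, -15] + [-3, 18] = [1, 3]

z = [1, 3]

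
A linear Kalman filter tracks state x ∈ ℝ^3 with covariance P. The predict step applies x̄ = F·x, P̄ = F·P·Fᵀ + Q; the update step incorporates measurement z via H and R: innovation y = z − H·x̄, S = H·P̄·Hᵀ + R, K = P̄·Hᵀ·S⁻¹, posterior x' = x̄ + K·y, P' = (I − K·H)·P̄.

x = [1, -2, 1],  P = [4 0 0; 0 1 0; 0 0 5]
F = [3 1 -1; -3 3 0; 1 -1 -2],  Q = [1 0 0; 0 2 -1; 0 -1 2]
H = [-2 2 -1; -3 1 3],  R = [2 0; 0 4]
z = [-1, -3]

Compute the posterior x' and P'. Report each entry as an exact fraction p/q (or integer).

x' = [-597075/170741, -916599/170741, -456079/170741]
P' = [797585/170741 992113/170741 451570/170741; 992113/170741 1309175/170741 568396/170741; 451570/170741 568396/170741 317030/170741]

x̄ = F·x = [0, -9, 1]
P̄ = F·P·Fᵀ + Q = [43 -33 21; -33 47 -16; 21 -16 27]
y = z − H·x̄ = [18, 3]
S = H·P̄·Hᵀ + R = [801 392; 392 405]
K = P̄·Hᵀ·S⁻¹ = [-31257/170741 -11483/170741; 32864/170741 9506/170741; -41689/170741 41194/170741]
x' = x̄ + K·y = [-597075/170741, -916599/170741, -456079/170741]
P' = (I − K·H)·P̄ = [797585/170741 992113/170741 451570/170741; 992113/170741 1309175/170741 568396/170741; 451570/170741 568396/170741 317030/170741]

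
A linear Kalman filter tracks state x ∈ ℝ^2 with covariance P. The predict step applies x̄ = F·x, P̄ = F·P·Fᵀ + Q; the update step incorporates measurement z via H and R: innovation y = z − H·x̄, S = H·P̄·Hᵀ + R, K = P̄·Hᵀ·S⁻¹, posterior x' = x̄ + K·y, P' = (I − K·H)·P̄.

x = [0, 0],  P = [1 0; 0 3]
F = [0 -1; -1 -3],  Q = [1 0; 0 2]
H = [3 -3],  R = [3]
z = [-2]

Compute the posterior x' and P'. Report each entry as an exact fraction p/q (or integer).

x' = [10/49, 6/7]
P' = [121/49 18/7; 18/7 3]

x̄ = F·x = [0, 0]
P̄ = F·P·Fᵀ + Q = [4 9; 9 30]
y = z − H·x̄ = [-2]
S = H·P̄·Hᵀ + R = [147]
K = P̄·Hᵀ·S⁻¹ = [-5/49; -3/7]
x' = x̄ + K·y = [10/49, 6/7]
P' = (I − K·H)·P̄ = [121/49 18/7; 18/7 3]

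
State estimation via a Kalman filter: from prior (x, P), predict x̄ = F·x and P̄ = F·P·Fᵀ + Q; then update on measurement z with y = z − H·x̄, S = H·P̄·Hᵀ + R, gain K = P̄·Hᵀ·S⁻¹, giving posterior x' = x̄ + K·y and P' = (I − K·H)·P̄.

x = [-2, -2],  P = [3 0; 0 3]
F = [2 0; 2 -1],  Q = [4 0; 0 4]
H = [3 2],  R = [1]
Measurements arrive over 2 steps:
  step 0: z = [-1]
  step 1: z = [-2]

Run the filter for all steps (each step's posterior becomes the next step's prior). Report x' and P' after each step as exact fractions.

step 0: x' = [-76/73, 76/73], P' = [656/365 -948/365; -948/365 1459/365]
step 1: x' = [-44560/128701, -63776/128701], P' = [197988/128701 -286336/128701; -286336/128701 445619/128701]

step 0: x̄ = F·x = [-4, -2]
step 0: P̄ = F·P·Fᵀ + Q = [16 12; 12 19]
step 0: y = z − H·x̄ = [15]
step 0: S = H·P̄·Hᵀ + R = [365]
step 0: K = P̄·Hᵀ·S⁻¹ = [72/365; 74/365]
step 0: x' = x̄ + K·y = [-76/73, 76/73]
step 0: P' = (I − K·H)·P̄ = [656/365 -948/365; -948/365 1459/365]
step 1: x̄ = F·x = [-152/73, -228/73]
step 1: P̄ = F·P·Fᵀ + Q = [4084/365 904/73; 904/73 1867/73]
step 1: y = z − H·x̄ = [766/73]
step 1: S = H·P̄·Hᵀ + R = [128701/365]
step 1: K = P̄·Hᵀ·S⁻¹ = [21292/128701; 32230/128701]
step 1: x' = x̄ + K·y = [-44560/128701, -63776/128701]
step 1: P' = (I − K·H)·P̄ = [197988/128701 -286336/128701; -286336/128701 445619/128701]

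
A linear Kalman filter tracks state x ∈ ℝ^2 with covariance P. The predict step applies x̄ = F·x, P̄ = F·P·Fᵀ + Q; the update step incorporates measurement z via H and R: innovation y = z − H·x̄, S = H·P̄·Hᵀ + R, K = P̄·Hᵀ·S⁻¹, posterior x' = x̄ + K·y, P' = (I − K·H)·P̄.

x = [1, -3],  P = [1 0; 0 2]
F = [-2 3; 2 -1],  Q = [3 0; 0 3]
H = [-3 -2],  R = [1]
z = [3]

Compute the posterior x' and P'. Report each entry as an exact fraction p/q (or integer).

x̄ = F·x = [-11, 5]
P̄ = F·P·Fᵀ + Q = [25 -10; -10 9]
y = z − H·x̄ = [-20]
S = H·P̄·Hᵀ + R = [142]
K = P̄·Hᵀ·S⁻¹ = [-55/142; 6/71]
x' = x̄ + K·y = [-231/71, 235/71]
P' = (I − K·H)·P̄ = [525/142 -380/71; -380/71 567/71]

x' = [-231/71, 235/71]
P' = [525/142 -380/71; -380/71 567/71]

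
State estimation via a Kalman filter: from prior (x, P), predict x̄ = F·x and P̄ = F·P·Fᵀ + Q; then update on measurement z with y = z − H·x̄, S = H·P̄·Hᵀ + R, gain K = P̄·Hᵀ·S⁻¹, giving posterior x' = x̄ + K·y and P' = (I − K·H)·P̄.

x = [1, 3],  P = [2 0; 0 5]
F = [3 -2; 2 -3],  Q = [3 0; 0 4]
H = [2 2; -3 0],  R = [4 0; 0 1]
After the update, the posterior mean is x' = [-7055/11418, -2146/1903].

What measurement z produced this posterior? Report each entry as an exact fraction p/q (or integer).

z = [-3, 2]

x̄ = F·x = [-3, -7]
P̄ = F·P·Fᵀ + Q = [41 42; 42 57]
S = H·P̄·Hᵀ + R = [732 -498; -498 370]
K = P̄·Hᵀ·S⁻¹ = [83/11418 -614/1903; 876/1903 531/1903]
x' − x̄ = [27199/11418, 11175/1903] = K·y
y = (KᵀK)⁻¹·Kᵀ·(x' − x̄) = [17, -7]
z = y + H·x̄ = [17, -7] + [-20, 9] = [-3, 2]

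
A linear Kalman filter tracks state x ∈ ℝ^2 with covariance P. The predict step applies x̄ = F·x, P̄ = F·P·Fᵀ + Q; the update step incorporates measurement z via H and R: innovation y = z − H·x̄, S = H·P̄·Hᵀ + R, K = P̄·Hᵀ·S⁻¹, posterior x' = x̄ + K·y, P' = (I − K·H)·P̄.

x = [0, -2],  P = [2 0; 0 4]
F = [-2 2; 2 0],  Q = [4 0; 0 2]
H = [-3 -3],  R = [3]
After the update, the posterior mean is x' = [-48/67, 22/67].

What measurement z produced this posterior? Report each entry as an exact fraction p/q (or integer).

x̄ = F·x = [-4, 0]
P̄ = F·P·Fᵀ + Q = [28 -8; -8 10]
S = H·P̄·Hᵀ + R = [201]
K = P̄·Hᵀ·S⁻¹ = [-20/67; -2/67]
x' − x̄ = [220/67, 22/67] = K·y
y = (KᵀK)⁻¹·Kᵀ·(x' − x̄) = [-11]
z = y + H·x̄ = [-11] + [12] = [1]

z = [1]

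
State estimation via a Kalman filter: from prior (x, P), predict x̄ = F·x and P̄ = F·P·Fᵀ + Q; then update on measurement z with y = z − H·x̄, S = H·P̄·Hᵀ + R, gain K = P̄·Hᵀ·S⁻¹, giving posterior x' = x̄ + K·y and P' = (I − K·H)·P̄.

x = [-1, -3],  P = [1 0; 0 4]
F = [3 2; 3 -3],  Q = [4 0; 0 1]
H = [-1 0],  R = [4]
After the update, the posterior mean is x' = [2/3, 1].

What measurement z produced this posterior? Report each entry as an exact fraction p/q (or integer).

x̄ = F·x = [-9, 6]
P̄ = F·P·Fᵀ + Q = [29 -15; -15 46]
S = H·P̄·Hᵀ + R = [33]
K = P̄·Hᵀ·S⁻¹ = [-29/33; 5/11]
x' − x̄ = [29/3, -5] = K·y
y = (KᵀK)⁻¹·Kᵀ·(x' − x̄) = [-11]
z = y + H·x̄ = [-11] + [9] = [-2]

z = [-2]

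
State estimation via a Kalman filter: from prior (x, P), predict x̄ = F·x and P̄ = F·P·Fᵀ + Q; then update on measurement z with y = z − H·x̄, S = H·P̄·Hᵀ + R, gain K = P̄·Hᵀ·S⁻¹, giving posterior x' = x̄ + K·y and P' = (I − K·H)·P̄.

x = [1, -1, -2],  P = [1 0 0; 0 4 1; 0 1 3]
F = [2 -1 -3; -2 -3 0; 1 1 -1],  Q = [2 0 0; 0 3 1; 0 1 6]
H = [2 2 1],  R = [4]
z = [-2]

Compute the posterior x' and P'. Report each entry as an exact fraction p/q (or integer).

x̄ = F·x = [9, 1, 2]
P̄ = F·P·Fᵀ + Q = [43 17 5; 17 43 -10; 5 -10 12]
y = z − H·x̄ = [-24]
S = H·P̄·Hᵀ + R = [476]
K = P̄·Hᵀ·S⁻¹ = [125/476; 55/238; 1/238]
x' = x̄ + K·y = [321/119, -541/119, 226/119]
P' = (I − K·H)·P̄ = [4843/476 -2829/238 1065/238; -2829/238 2092/119 -1245/119; 1065/238 -1245/119 1427/119]

x' = [321/119, -541/119, 226/119]
P' = [4843/476 -2829/238 1065/238; -2829/238 2092/119 -1245/119; 1065/238 -1245/119 1427/119]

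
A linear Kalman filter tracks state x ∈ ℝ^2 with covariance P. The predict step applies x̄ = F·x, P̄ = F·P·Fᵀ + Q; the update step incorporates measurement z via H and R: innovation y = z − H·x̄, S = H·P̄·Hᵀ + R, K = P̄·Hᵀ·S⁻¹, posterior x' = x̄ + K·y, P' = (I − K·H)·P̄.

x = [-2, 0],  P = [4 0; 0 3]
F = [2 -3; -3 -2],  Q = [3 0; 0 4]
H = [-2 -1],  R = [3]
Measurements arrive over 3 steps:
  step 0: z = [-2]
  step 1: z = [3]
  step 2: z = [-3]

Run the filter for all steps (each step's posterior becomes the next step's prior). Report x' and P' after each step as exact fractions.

step 0: x' = [-12/5, 290/43], P' = [58/5 -22; -22 1916/43]
step 1: x' = [-10250/695379, -2100050/695379], P' = [2281717/695379 -3585230/695379; -3585230/695379 7298254/695379]
step 2: x' = [-32349677/38567561, 2569740557/539945854], P' = [127340063/38567561 -200677303/38567561; -200677303/38567561 5720464591/539945854]

step 0: x̄ = F·x = [-4, 6]
step 0: P̄ = F·P·Fᵀ + Q = [46 -6; -6 52]
step 0: y = z − H·x̄ = [-4]
step 0: S = H·P̄·Hᵀ + R = [215]
step 0: K = P̄·Hᵀ·S⁻¹ = [-2/5; -8/43]
step 0: x' = x̄ + K·y = [-12/5, 290/43]
step 0: P' = (I − K·H)·P̄ = [58/5 -22; -22 1916/43]
step 1: x̄ = F·x = [-5382/215, -1352/215]
step 1: P̄ = F·P·Fᵀ + Q = [153601/215 18866/215; 18866/215 4866/215]
step 1: y = z − H·x̄ = [-11471/215]
step 1: S = H·P̄·Hᵀ + R = [695379/215]
step 1: K = P̄·Hᵀ·S⁻¹ = [-326068/695379; -42598/695379]
step 1: x' = x̄ + K·y = [-10250/695379, -2100050/695379]
step 1: P' = (I − K·H)·P̄ = [2281717/695379 -3585230/695379; -3585230/695379 7298254/695379]
step 2: x̄ = F·x = [6279650/695379, 4230850/695379]
step 2: P̄ = F·P·Fᵀ + Q = [119920051/695379 12173072/695379; 12173072/695379 9487225/695379]
step 2: y = z − H·x̄ = [14704013/695379]
step 2: S = H·P̄·Hᵀ + R = [539945854/695379]
step 2: K = P̄·Hᵀ·S⁻¹ = [-18000941/38567561; -33833369/539945854]
step 2: x' = x̄ + K·y = [-32349677/38567561, 2569740557/539945854]
step 2: P' = (I − K·H)·P̄ = [127340063/38567561 -200677303/38567561; -200677303/38567561 5720464591/539945854]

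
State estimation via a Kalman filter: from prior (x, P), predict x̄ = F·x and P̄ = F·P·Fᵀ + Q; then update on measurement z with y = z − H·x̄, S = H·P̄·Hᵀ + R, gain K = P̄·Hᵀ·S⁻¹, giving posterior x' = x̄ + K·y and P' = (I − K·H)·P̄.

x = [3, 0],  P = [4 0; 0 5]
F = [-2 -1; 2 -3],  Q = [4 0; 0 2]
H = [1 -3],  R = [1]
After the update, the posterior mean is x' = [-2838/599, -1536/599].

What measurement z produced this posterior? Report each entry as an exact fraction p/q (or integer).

z = [3]

x̄ = F·x = [-6, 6]
P̄ = F·P·Fᵀ + Q = [25 -1; -1 63]
S = H·P̄·Hᵀ + R = [599]
K = P̄·Hᵀ·S⁻¹ = [28/599; -190/599]
x' − x̄ = [756/599, -5130/599] = K·y
y = (KᵀK)⁻¹·Kᵀ·(x' − x̄) = [27]
z = y + H·x̄ = [27] + [-24] = [3]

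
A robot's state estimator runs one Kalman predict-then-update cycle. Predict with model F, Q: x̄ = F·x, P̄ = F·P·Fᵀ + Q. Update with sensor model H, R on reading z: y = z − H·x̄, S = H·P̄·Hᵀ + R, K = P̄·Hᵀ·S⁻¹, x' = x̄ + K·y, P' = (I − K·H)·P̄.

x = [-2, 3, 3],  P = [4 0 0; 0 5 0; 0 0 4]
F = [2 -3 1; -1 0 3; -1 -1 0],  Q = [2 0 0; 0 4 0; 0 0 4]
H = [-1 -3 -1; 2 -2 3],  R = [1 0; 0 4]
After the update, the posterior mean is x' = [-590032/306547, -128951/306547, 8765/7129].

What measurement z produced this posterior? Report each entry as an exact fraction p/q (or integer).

z = [2, 1]

x̄ = F·x = [-10, 11, -1]
P̄ = F·P·Fᵀ + Q = [67 4 7; 4 44 4; 7 4 13]
S = H·P̄·Hᵀ + R = [539 12; 12 569]
K = P̄·Hᵀ·S⁻¹ = [-50698/306547 80265/306547; -78844/306547 -34972/306547; -436/7129 573/7129]
x' − x̄ = [2475438/306547, -3500968/306547, 15894/7129] = K·y
y = (KᵀK)⁻¹·Kᵀ·(x' − x̄) = [24, 46]
z = y + H·x̄ = [24, 46] + [-22, -45] = [2, 1]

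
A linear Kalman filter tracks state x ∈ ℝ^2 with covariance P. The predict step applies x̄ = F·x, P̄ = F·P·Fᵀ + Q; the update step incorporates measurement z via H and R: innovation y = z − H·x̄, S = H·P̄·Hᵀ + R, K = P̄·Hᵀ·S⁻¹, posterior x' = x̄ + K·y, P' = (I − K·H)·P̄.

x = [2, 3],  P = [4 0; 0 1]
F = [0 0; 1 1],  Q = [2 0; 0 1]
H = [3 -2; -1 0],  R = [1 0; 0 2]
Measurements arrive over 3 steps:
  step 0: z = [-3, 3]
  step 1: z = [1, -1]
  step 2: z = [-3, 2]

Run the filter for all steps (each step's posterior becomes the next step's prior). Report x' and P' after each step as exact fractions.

step 0: x' = [-33/68, 16/17], P' = [25/34 18/17; 18/17 30/17]
step 1: x' = [99/184, 173/552], P' = [133/184 191/184; 191/184 955/552]
step 2: x' = [-3727/4432, 1175/4432], P' = [1595/2216 2289/2216; 2289/2216 3815/2216]

step 0: x̄ = F·x = [0, 5]
step 0: P̄ = F·P·Fᵀ + Q = [2 0; 0 6]
step 0: y = z − H·x̄ = [7, 3]
step 0: S = H·P̄·Hᵀ + R = [43 -6; -6 4]
step 0: K = P̄·Hᵀ·S⁻¹ = [3/34 -25/68; -6/17 -9/17]
step 0: x' = x̄ + K·y = [-33/68, 16/17]
step 0: P' = (I − K·H)·P̄ = [25/34 18/17; 18/17 30/17]
step 1: x̄ = F·x = [0, 31/68]
step 1: P̄ = F·P·Fᵀ + Q = [2 0; 0 191/34]
step 1: y = z − H·x̄ = [65/34, -1]
step 1: S = H·P̄·Hᵀ + R = [705/17 -6; -6 4]
step 1: K = P̄·Hᵀ·S⁻¹ = [17/184 -133/368; -191/552 -191/368]
step 1: x' = x̄ + K·y = [99/184, 173/552]
step 1: P' = (I − K·H)·P̄ = [133/184 191/184; 191/184 955/552]
step 2: x̄ = F·x = [0, 235/276]
step 2: P̄ = F·P·Fᵀ + Q = [2 0; 0 763/138]
step 2: y = z − H·x̄ = [-179/138, 2]
step 2: S = H·P̄·Hᵀ + R = [2837/69 -6; -6 4]
step 2: K = P̄·Hᵀ·S⁻¹ = [207/2216 -1595/4432; -763/2216 -2289/4432]
step 2: x' = x̄ + K·y = [-3727/4432, 1175/4432]
step 2: P' = (I − K·H)·P̄ = [1595/2216 2289/2216; 2289/2216 3815/2216]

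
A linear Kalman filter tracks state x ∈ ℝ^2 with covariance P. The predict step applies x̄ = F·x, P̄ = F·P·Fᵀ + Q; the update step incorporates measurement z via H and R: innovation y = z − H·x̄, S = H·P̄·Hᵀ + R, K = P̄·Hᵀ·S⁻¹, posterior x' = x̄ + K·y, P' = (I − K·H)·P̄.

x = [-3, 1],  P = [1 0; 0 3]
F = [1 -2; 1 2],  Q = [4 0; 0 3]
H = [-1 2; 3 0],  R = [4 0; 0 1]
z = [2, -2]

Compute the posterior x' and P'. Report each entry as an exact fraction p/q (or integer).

x' = [-1546/2059, 1124/6177]
P' = [224/2059 86/2059; 86/2059 5651/6177]

x̄ = F·x = [-5, -1]
P̄ = F·P·Fᵀ + Q = [17 -11; -11 16]
y = z − H·x̄ = [-1, 13]
S = H·P̄·Hᵀ + R = [129 -117; -117 154]
K = P̄·Hᵀ·S⁻¹ = [-13/2059 672/2059; 2761/6177 258/2059]
x' = x̄ + K·y = [-1546/2059, 1124/6177]
P' = (I − K·H)·P̄ = [224/2059 86/2059; 86/2059 5651/6177]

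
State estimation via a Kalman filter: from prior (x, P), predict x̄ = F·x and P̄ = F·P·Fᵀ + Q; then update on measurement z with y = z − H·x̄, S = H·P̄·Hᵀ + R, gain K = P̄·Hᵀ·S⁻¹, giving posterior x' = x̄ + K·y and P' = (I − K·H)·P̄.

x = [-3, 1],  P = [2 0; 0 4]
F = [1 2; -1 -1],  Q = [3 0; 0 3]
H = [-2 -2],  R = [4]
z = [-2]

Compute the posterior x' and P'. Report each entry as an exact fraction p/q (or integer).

x' = [-1, 2]
P' = [10 -9; -9 98/11]

x̄ = F·x = [-1, 2]
P̄ = F·P·Fᵀ + Q = [21 -10; -10 9]
y = z − H·x̄ = [0]
S = H·P̄·Hᵀ + R = [44]
K = P̄·Hᵀ·S⁻¹ = [-1/2; 1/22]
x' = x̄ + K·y = [-1, 2]
P' = (I − K·H)·P̄ = [10 -9; -9 98/11]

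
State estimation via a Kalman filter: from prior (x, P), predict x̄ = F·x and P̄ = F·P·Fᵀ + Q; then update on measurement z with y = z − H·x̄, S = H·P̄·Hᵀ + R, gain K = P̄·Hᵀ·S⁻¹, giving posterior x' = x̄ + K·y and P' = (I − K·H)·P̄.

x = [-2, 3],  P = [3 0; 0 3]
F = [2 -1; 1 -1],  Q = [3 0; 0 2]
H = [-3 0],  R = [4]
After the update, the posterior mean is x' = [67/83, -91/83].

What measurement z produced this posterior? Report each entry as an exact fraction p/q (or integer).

z = [-3]

x̄ = F·x = [-7, -5]
P̄ = F·P·Fᵀ + Q = [18 9; 9 8]
S = H·P̄·Hᵀ + R = [166]
K = P̄·Hᵀ·S⁻¹ = [-27/83; -27/166]
x' − x̄ = [648/83, 324/83] = K·y
y = (KᵀK)⁻¹·Kᵀ·(x' − x̄) = [-24]
z = y + H·x̄ = [-24] + [21] = [-3]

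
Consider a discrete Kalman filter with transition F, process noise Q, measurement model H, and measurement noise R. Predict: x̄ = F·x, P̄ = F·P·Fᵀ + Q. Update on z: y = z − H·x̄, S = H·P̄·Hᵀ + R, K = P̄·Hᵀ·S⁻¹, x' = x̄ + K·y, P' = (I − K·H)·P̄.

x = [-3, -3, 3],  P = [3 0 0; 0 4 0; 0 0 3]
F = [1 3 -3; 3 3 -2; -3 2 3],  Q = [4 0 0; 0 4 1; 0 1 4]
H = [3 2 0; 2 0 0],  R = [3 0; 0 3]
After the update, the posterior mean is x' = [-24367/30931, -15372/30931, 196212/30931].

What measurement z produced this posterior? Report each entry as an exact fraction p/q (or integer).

z = [-3, -2]

x̄ = F·x = [-21, -24, 12]
P̄ = F·P·Fᵀ + Q = [70 63 -12; 63 79 -20; -12 -20 74]
S = H·P̄·Hᵀ + R = [1705 672; 672 283]
K = P̄·Hᵀ·S⁻¹ = [1008/30931 12908/30931; 13529/30931 -18354/30931; -5380/30931 10152/30931]
x' − x̄ = [625184/30931, 726972/30931, -174960/30931] = K·y
y = (KᵀK)⁻¹·Kᵀ·(x' − x̄) = [108, 40]
z = y + H·x̄ = [108, 40] + [-111, -42] = [-3, -2]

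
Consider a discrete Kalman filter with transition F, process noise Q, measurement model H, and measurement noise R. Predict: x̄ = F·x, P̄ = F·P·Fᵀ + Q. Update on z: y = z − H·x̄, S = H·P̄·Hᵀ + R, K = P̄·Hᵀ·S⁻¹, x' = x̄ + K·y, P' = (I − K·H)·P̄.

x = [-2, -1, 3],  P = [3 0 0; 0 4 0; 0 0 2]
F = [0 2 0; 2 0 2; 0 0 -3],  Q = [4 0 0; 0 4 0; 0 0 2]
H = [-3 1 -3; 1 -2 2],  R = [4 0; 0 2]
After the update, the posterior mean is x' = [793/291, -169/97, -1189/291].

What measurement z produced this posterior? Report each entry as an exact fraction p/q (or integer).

x̄ = F·x = [-2, 2, -9]
P̄ = F·P·Fᵀ + Q = [20 0 0; 0 24 -12; 0 -12 20]
S = H·P̄·Hᵀ + R = [460 -324; -324 294]
K = P̄·Hᵀ·S⁻¹ = [-465/1261 -1280/3783; -237/1261 -570/1261; -18/1261 764/3783]
x' − x̄ = [1375/291, -363/97, 1430/291] = K·y
y = (KᵀK)⁻¹·Kᵀ·(x' − x̄) = [-33, 22]
z = y + H·x̄ = [-33, 22] + [35, -24] = [2, -2]

z = [2, -2]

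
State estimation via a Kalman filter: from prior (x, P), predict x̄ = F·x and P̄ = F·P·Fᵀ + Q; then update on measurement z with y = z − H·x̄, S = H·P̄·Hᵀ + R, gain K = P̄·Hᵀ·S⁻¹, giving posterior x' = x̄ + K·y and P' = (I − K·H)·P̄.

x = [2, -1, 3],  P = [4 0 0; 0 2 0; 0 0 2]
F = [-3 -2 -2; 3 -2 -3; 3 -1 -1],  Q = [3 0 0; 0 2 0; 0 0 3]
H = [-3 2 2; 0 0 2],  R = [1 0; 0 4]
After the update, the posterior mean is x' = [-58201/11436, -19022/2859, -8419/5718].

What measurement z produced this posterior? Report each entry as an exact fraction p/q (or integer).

x̄ = F·x = [-10, -1, 4]
P̄ = F·P·Fᵀ + Q = [55 -16 -28; -16 64 46; -28 46 43]
S = H·P̄·Hᵀ + R = [1820 524; 524 176]
K = P̄·Hᵀ·S⁻¹ = [-949/2859 7663/11436; -65/2859 1688/2859; 131/5718 1202/2859]
x' − x̄ = [56159/11436, -16163/2859, -31291/5718] = K·y
y = (KᵀK)⁻¹·Kᵀ·(x' − x̄) = [-37, -11]
z = y + H·x̄ = [-37, -11] + [36, 8] = [-1, -3]

z = [-1, -3]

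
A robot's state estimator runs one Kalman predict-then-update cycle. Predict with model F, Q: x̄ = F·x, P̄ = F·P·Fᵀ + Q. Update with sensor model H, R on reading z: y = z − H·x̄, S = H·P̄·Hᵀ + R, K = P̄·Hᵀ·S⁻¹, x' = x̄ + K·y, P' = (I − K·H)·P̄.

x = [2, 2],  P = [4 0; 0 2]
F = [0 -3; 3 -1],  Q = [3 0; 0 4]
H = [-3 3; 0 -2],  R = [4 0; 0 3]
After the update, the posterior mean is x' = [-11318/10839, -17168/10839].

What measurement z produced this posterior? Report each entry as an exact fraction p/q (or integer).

x̄ = F·x = [-6, 4]
P̄ = F·P·Fᵀ + Q = [21 6; 6 42]
S = H·P̄·Hᵀ + R = [463 -216; -216 171]
K = P̄·Hᵀ·S⁻¹ = [-1143/3613 -5092/10839; 36/3613 -5188/10839]
x' − x̄ = [53716/10839, -60524/10839] = K·y
y = (KᵀK)⁻¹·Kᵀ·(x' − x̄) = [-32, 11]
z = y + H·x̄ = [-32, 11] + [30, -8] = [-2, 3]

z = [-2, 3]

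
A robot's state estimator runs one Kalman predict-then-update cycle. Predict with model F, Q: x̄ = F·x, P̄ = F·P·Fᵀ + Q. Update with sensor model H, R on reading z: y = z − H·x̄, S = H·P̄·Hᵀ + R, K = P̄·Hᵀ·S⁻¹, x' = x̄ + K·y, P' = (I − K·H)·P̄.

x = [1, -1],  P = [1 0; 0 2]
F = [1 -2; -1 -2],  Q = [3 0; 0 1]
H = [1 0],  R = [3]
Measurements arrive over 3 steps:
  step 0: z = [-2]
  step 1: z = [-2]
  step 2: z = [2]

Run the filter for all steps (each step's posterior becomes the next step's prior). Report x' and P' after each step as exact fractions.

step 0: x' = [-1, -4/3], P' = [12/5 7/5; 7/5 101/15]
step 1: x' = [-727/446, 143/223], P' = [1203/446 552/223; 552/223 3499/223]
step 2: x' = [48337/27455, 141144/27455], P' = [78351/27455 80367/27455; 80367/27455 487409/27455]

step 0: x̄ = F·x = [3, 1]
step 0: P̄ = F·P·Fᵀ + Q = [12 7; 7 10]
step 0: y = z − H·x̄ = [-5]
step 0: S = H·P̄·Hᵀ + R = [15]
step 0: K = P̄·Hᵀ·S⁻¹ = [4/5; 7/15]
step 0: x' = x̄ + K·y = [-1, -4/3]
step 0: P' = (I − K·H)·P̄ = [12/5 7/5; 7/5 101/15]
step 1: x̄ = F·x = [5/3, 11/3]
step 1: P̄ = F·P·Fᵀ + Q = [401/15 368/15; 368/15 539/15]
step 1: y = z − H·x̄ = [-11/3]
step 1: S = H·P̄·Hᵀ + R = [446/15]
step 1: K = P̄·Hᵀ·S⁻¹ = [401/446; 184/223]
step 1: x' = x̄ + K·y = [-727/446, 143/223]
step 1: P' = (I − K·H)·P̄ = [1203/446 552/223; 552/223 3499/223]
step 2: x̄ = F·x = [-1299/446, 155/446]
step 2: P̄ = F·P·Fᵀ + Q = [26117/446 26789/446; 26789/446 34057/446]
step 2: y = z − H·x̄ = [2191/446]
step 2: S = H·P̄·Hᵀ + R = [27455/446]
step 2: K = P̄·Hᵀ·S⁻¹ = [26117/27455; 26789/27455]
step 2: x' = x̄ + K·y = [48337/27455, 141144/27455]
step 2: P' = (I − K·H)·P̄ = [78351/27455 80367/27455; 80367/27455 487409/27455]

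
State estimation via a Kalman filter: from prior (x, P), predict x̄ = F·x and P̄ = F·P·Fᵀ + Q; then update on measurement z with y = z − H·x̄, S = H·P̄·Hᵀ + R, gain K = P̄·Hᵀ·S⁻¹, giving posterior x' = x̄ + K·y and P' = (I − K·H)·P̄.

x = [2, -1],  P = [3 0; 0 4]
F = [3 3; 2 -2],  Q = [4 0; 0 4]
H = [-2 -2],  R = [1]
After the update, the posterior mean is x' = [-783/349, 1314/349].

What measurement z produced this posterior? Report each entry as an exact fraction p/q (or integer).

z = [-3]

x̄ = F·x = [3, 6]
P̄ = F·P·Fᵀ + Q = [67 -6; -6 32]
S = H·P̄·Hᵀ + R = [349]
K = P̄·Hᵀ·S⁻¹ = [-122/349; -52/349]
x' − x̄ = [-1830/349, -780/349] = K·y
y = (KᵀK)⁻¹·Kᵀ·(x' − x̄) = [15]
z = y + H·x̄ = [15] + [-18] = [-3]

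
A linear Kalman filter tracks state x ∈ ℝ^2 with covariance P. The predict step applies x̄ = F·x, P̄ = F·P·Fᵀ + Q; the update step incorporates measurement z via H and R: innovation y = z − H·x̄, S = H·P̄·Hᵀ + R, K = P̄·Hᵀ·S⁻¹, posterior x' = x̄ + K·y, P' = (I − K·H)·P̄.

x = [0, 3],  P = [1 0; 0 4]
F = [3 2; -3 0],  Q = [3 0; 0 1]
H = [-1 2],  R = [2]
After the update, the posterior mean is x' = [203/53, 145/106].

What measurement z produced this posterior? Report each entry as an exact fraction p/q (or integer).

x̄ = F·x = [6, 0]
P̄ = F·P·Fᵀ + Q = [28 -9; -9 10]
S = H·P̄·Hᵀ + R = [106]
K = P̄·Hᵀ·S⁻¹ = [-23/53; 29/106]
x' − x̄ = [-115/53, 145/106] = K·y
y = (KᵀK)⁻¹·Kᵀ·(x' − x̄) = [5]
z = y + H·x̄ = [5] + [-6] = [-1]

z = [-1]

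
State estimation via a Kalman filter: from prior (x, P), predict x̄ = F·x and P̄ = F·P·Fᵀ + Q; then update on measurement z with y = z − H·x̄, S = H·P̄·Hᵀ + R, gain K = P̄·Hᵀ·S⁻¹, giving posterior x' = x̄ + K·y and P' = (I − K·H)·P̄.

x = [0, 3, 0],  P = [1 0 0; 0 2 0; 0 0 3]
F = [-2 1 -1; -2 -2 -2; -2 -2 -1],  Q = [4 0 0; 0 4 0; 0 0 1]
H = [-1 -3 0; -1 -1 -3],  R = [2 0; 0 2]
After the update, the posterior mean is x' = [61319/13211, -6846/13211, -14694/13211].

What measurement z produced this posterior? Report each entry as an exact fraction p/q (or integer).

x̄ = F·x = [3, -6, -6]
P̄ = F·P·Fᵀ + Q = [13 6 3; 6 28 18; 3 18 16]
S = H·P̄·Hᵀ + R = [303 292; 292 325]
K = P̄·Hᵀ·S⁻¹ = [-1899/13211 568/13211; -3554/13211 -384/13211; 1623/13211 -4263/13211]
x' − x̄ = [21686/13211, 72420/13211, 64572/13211] = K·y
y = (KᵀK)⁻¹·Kᵀ·(x' − x̄) = [-18, -22]
z = y + H·x̄ = [-18, -22] + [15, 21] = [-3, -1]

z = [-3, -1]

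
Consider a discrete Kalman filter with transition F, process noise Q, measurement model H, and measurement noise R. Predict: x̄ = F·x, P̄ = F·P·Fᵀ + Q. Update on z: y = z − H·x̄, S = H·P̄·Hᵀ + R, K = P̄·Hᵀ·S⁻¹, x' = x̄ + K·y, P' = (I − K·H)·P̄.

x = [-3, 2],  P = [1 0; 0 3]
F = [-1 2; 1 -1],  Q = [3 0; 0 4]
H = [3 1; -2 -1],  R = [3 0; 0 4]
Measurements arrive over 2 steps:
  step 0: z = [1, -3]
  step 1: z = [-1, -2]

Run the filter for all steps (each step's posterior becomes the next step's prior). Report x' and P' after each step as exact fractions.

step 0: x' = [20/13, -29/13], P' = [745/663 -502/221; -502/221 1296/221]
step 1: x' = [-383378/449317, 945002/449317], P' = [1139581/898634 -1168341/449317; -1168341/449317 2968734/449317]

step 0: x̄ = F·x = [7, -5]
step 0: P̄ = F·P·Fᵀ + Q = [16 -7; -7 8]
step 0: y = z − H·x̄ = [-15, 6]
step 0: S = H·P̄·Hᵀ + R = [113 -69; -69 48]
step 0: K = P̄·Hᵀ·S⁻¹ = [81/221 4/663; -70/221 -73/221]
step 0: x' = x̄ + K·y = [20/13, -29/13]
step 0: P' = (I − K·H)·P̄ = [745/663 -502/221; -502/221 1296/221]
step 1: x̄ = F·x = [-6, 49/13]
step 1: P̄ = F·P·Fᵀ + Q = [110/3 -59/3; -59/3 10297/663]
step 1: y = z − H·x̄ = [172/13, -133/13]
step 1: S = H·P̄·Hᵀ + R = [152842/663 -90962/663; -90962/663 58033/663]
step 1: K = P̄·Hᵀ·S⁻¹ = [360687/898634 7190/449317; -178763/449317 -158013/449317]
step 1: x' = x̄ + K·y = [-383378/449317, 945002/449317]
step 1: P' = (I − K·H)·P̄ = [1139581/898634 -1168341/449317; -1168341/449317 2968734/449317]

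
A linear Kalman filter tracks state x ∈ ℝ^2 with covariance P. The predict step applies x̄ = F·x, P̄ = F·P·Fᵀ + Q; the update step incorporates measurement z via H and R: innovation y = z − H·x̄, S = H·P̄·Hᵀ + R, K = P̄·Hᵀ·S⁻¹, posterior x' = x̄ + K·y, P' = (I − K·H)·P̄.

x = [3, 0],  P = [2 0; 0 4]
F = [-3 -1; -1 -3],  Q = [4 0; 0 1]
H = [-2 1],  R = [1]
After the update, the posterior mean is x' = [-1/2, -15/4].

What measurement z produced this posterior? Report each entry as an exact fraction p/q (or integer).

x̄ = F·x = [-9, -3]
P̄ = F·P·Fᵀ + Q = [26 18; 18 39]
S = H·P̄·Hᵀ + R = [72]
K = P̄·Hᵀ·S⁻¹ = [-17/36; 1/24]
x' − x̄ = [17/2, -3/4] = K·y
y = (KᵀK)⁻¹·Kᵀ·(x' − x̄) = [-18]
z = y + H·x̄ = [-18] + [15] = [-3]

z = [-3]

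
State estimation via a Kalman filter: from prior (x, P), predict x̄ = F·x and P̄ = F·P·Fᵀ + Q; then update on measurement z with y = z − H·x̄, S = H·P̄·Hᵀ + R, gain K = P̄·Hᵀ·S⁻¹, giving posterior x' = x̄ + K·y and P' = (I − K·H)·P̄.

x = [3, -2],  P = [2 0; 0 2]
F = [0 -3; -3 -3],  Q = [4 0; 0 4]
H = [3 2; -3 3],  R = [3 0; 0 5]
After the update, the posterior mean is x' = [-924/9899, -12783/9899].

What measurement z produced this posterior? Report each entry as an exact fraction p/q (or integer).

z = [-3, -3]

x̄ = F·x = [6, -3]
P̄ = F·P·Fᵀ + Q = [22 18; 18 40]
S = H·P̄·Hᵀ + R = [577 96; 96 239]
K = P̄·Hᵀ·S⁻¹ = [25530/128687 -16716/128687; 25690/128687 25218/128687]
x' − x̄ = [-60318/9899, 16914/9899] = K·y
y = (KᵀK)⁻¹·Kᵀ·(x' − x̄) = [-15, 24]
z = y + H·x̄ = [-15, 24] + [12, -27] = [-3, -3]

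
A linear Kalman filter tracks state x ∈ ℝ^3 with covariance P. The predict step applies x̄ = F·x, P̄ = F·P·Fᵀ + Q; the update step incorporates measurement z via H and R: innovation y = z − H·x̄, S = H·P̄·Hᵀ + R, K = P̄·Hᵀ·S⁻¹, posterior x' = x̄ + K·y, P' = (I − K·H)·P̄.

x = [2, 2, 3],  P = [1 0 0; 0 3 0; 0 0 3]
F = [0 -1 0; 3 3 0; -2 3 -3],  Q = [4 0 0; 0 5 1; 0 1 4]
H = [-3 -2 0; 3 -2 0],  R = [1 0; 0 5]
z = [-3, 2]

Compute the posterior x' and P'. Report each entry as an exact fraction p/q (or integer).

x̄ = F·x = [-2, 12, -7]
P̄ = F·P·Fᵀ + Q = [7 -9 -9; -9 41 22; -9 22 62]
y = z − H·x̄ = [15, 32]
S = H·P̄·Hᵀ + R = [120 101; 101 340]
K = P̄·Hᵀ·S⁻¹ = [-4959/30599 4983/30599; -7691/30599 -7525/30599; 1391/30599 -6803/30599]
x' = x̄ + K·y = [23873/30599, 11023/30599, -411024/30599]
P' = (I − K·H)·P̄ = [4979/30599 -4989/30599 -5901/30599; -4989/30599 11329/30599 8156/30599; -5901/30599 8156/30599 1437772/30599]

x' = [23873/30599, 11023/30599, -411024/30599]
P' = [4979/30599 -4989/30599 -5901/30599; -4989/30599 11329/30599 8156/30599; -5901/30599 8156/30599 1437772/30599]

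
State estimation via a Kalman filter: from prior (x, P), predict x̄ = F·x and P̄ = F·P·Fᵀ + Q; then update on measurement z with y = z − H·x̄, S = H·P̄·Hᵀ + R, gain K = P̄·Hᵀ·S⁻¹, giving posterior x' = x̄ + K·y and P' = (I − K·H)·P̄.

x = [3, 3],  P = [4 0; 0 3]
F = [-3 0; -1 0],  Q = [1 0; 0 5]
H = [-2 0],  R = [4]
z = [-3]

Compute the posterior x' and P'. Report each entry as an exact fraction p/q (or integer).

x̄ = F·x = [-9, -3]
P̄ = F·P·Fᵀ + Q = [37 12; 12 9]
y = z − H·x̄ = [-21]
S = H·P̄·Hᵀ + R = [152]
K = P̄·Hᵀ·S⁻¹ = [-37/76; -3/19]
x' = x̄ + K·y = [93/76, 6/19]
P' = (I − K·H)·P̄ = [37/38 6/19; 6/19 99/19]

x' = [93/76, 6/19]
P' = [37/38 6/19; 6/19 99/19]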